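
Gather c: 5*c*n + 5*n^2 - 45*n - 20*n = 5*c*n + 5*n^2 - 65*n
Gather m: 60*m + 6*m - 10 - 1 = 66*m - 11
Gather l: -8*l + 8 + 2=10 - 8*l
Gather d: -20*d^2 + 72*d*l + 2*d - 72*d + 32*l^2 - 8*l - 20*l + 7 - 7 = -20*d^2 + d*(72*l - 70) + 32*l^2 - 28*l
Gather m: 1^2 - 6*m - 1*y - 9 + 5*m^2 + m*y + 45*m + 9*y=5*m^2 + m*(y + 39) + 8*y - 8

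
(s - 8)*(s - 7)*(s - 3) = s^3 - 18*s^2 + 101*s - 168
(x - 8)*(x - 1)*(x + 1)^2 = x^4 - 7*x^3 - 9*x^2 + 7*x + 8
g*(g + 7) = g^2 + 7*g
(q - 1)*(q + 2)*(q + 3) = q^3 + 4*q^2 + q - 6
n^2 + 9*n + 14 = (n + 2)*(n + 7)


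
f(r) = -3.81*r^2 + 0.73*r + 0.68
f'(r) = 0.73 - 7.62*r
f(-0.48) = -0.55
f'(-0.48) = 4.39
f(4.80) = -83.60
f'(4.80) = -35.85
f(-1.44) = -8.27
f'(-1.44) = 11.70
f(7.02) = -181.95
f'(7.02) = -52.76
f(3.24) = -36.95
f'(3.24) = -23.96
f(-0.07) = 0.61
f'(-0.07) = 1.26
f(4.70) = -80.05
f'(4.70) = -35.08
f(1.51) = -6.90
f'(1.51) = -10.78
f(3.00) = -31.42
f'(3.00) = -22.13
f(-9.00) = -314.50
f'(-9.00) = 69.31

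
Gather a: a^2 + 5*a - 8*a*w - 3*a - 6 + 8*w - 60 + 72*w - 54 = a^2 + a*(2 - 8*w) + 80*w - 120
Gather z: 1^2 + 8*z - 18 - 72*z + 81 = 64 - 64*z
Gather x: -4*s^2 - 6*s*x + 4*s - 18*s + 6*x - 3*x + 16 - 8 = -4*s^2 - 14*s + x*(3 - 6*s) + 8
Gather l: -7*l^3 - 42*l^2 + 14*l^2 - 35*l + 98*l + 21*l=-7*l^3 - 28*l^2 + 84*l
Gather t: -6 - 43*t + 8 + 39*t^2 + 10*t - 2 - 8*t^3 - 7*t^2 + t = -8*t^3 + 32*t^2 - 32*t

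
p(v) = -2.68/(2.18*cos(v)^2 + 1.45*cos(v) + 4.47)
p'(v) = -2.68*(4.36*sin(v)*cos(v) + 1.45*sin(v))/(2.18*cos(v)^2 + 1.45*cos(v) + 4.47)^2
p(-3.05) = -0.52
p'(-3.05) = -0.03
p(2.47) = -0.57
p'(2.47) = 0.15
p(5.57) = -0.39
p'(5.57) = 0.18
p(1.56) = -0.60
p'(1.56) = -0.20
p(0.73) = -0.40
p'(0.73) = -0.18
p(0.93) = -0.44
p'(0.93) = -0.23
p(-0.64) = -0.38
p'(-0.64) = 0.16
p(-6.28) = -0.33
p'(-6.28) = -0.00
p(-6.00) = -0.34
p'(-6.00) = -0.07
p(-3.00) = -0.52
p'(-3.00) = -0.04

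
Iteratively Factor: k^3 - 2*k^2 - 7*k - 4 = (k + 1)*(k^2 - 3*k - 4) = (k + 1)^2*(k - 4)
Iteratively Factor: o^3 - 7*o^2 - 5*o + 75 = (o + 3)*(o^2 - 10*o + 25) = (o - 5)*(o + 3)*(o - 5)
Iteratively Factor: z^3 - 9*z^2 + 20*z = (z - 4)*(z^2 - 5*z) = z*(z - 4)*(z - 5)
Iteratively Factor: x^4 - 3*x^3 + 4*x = (x - 2)*(x^3 - x^2 - 2*x) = x*(x - 2)*(x^2 - x - 2) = x*(x - 2)*(x + 1)*(x - 2)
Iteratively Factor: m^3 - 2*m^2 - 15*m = (m)*(m^2 - 2*m - 15) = m*(m + 3)*(m - 5)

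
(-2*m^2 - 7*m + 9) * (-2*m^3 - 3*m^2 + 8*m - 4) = 4*m^5 + 20*m^4 - 13*m^3 - 75*m^2 + 100*m - 36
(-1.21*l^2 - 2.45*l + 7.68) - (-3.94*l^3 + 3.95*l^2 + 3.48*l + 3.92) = 3.94*l^3 - 5.16*l^2 - 5.93*l + 3.76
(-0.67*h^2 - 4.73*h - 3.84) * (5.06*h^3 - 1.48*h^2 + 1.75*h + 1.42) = -3.3902*h^5 - 22.9422*h^4 - 13.6025*h^3 - 3.5457*h^2 - 13.4366*h - 5.4528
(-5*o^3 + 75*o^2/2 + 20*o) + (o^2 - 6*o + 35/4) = -5*o^3 + 77*o^2/2 + 14*o + 35/4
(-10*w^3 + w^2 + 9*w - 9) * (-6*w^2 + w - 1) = 60*w^5 - 16*w^4 - 43*w^3 + 62*w^2 - 18*w + 9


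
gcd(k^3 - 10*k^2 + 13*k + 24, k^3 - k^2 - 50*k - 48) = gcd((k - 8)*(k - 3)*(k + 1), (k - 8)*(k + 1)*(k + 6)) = k^2 - 7*k - 8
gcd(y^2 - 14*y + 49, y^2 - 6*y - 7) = y - 7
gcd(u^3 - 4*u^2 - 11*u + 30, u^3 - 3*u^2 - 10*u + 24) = u^2 + u - 6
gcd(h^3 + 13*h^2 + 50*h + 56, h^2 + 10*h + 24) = h + 4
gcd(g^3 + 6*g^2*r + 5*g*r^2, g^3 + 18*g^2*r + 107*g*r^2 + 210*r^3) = g + 5*r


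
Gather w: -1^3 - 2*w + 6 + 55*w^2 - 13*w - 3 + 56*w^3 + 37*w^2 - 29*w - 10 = 56*w^3 + 92*w^2 - 44*w - 8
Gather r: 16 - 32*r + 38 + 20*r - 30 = 24 - 12*r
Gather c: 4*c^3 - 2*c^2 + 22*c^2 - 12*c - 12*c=4*c^3 + 20*c^2 - 24*c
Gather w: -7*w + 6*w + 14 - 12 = 2 - w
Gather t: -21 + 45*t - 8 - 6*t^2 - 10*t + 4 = -6*t^2 + 35*t - 25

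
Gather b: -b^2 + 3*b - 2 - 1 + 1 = -b^2 + 3*b - 2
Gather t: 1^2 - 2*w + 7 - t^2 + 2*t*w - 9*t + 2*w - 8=-t^2 + t*(2*w - 9)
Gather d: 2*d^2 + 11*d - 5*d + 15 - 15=2*d^2 + 6*d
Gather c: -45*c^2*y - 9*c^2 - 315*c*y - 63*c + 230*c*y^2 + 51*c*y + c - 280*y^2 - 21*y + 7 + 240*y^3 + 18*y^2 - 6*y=c^2*(-45*y - 9) + c*(230*y^2 - 264*y - 62) + 240*y^3 - 262*y^2 - 27*y + 7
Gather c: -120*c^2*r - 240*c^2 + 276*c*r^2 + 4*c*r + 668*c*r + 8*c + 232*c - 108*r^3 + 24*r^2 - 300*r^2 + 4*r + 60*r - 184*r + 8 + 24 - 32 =c^2*(-120*r - 240) + c*(276*r^2 + 672*r + 240) - 108*r^3 - 276*r^2 - 120*r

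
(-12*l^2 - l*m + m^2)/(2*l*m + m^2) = (-12*l^2 - l*m + m^2)/(m*(2*l + m))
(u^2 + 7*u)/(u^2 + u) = (u + 7)/(u + 1)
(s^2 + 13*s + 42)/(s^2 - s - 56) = (s + 6)/(s - 8)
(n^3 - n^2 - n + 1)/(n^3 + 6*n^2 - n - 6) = (n - 1)/(n + 6)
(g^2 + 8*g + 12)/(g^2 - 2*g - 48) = (g + 2)/(g - 8)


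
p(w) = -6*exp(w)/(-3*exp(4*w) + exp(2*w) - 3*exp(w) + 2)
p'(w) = -6*(12*exp(4*w) - 2*exp(2*w) + 3*exp(w))*exp(w)/(-3*exp(4*w) + exp(2*w) - 3*exp(w) + 2)^2 - 6*exp(w)/(-3*exp(4*w) + exp(2*w) - 3*exp(w) + 2) = 6*(-(12*exp(3*w) - 2*exp(w) + 3)*exp(w) + 3*exp(4*w) - exp(2*w) + 3*exp(w) - 2)*exp(w)/(3*exp(4*w) - exp(2*w) + 3*exp(w) - 2)^2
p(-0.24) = 5.30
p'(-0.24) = -28.78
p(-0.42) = 40.00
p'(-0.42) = -1317.41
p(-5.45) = -0.01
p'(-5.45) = -0.01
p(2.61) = 0.00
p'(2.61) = -0.00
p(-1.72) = -0.72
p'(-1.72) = -0.95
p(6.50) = 0.00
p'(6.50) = -0.00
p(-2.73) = -0.22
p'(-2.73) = -0.24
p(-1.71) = -0.73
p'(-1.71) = -0.97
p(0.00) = 2.00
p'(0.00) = -6.67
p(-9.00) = 0.00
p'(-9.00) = 0.00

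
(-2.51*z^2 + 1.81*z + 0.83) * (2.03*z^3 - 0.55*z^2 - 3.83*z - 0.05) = -5.0953*z^5 + 5.0548*z^4 + 10.3027*z^3 - 7.2633*z^2 - 3.2694*z - 0.0415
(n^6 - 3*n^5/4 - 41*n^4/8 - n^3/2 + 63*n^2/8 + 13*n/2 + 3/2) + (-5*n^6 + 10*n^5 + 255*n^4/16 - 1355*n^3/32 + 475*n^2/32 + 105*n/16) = -4*n^6 + 37*n^5/4 + 173*n^4/16 - 1371*n^3/32 + 727*n^2/32 + 209*n/16 + 3/2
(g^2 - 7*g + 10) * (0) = 0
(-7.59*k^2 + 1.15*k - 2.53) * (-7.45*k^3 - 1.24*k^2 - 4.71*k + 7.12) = 56.5455*k^5 + 0.844100000000001*k^4 + 53.1714*k^3 - 56.3201*k^2 + 20.1043*k - 18.0136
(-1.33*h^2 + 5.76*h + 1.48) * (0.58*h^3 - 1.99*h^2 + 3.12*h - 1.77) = -0.7714*h^5 + 5.9875*h^4 - 14.7536*h^3 + 17.3801*h^2 - 5.5776*h - 2.6196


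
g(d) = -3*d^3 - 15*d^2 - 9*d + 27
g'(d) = -9*d^2 - 30*d - 9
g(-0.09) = 27.69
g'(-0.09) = -6.37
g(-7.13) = 416.02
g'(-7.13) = -252.63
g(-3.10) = 0.12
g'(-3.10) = -2.49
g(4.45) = -574.45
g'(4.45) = -320.72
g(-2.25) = 5.48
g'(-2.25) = 12.94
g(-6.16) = 214.49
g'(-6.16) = -165.71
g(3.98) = -435.56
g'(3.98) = -270.96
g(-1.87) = 10.99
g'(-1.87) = 15.63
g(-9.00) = 1080.00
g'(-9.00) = -468.00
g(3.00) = -216.00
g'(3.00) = -180.00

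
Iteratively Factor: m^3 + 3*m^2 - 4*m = (m - 1)*(m^2 + 4*m) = (m - 1)*(m + 4)*(m)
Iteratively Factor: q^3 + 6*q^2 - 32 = (q - 2)*(q^2 + 8*q + 16) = (q - 2)*(q + 4)*(q + 4)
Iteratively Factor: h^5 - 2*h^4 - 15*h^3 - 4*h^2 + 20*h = (h - 1)*(h^4 - h^3 - 16*h^2 - 20*h) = (h - 1)*(h + 2)*(h^3 - 3*h^2 - 10*h) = (h - 5)*(h - 1)*(h + 2)*(h^2 + 2*h) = (h - 5)*(h - 1)*(h + 2)^2*(h)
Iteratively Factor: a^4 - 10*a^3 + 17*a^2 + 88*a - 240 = (a - 4)*(a^3 - 6*a^2 - 7*a + 60) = (a - 5)*(a - 4)*(a^2 - a - 12) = (a - 5)*(a - 4)^2*(a + 3)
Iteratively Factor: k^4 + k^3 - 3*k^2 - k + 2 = (k + 1)*(k^3 - 3*k + 2) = (k - 1)*(k + 1)*(k^2 + k - 2) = (k - 1)^2*(k + 1)*(k + 2)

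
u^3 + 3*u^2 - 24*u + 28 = (u - 2)^2*(u + 7)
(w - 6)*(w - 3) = w^2 - 9*w + 18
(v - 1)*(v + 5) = v^2 + 4*v - 5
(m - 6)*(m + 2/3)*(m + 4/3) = m^3 - 4*m^2 - 100*m/9 - 16/3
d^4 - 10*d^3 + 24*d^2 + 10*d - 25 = (d - 5)^2*(d - 1)*(d + 1)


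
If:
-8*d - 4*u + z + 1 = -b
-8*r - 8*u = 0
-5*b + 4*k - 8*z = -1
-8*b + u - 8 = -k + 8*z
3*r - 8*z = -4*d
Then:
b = -150*z/133 - 163/133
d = 841*z/1064 - 9/532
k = 157*z/266 - 237/133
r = 429*z/266 + 3/133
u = -429*z/266 - 3/133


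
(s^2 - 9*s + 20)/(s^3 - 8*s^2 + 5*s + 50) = (s - 4)/(s^2 - 3*s - 10)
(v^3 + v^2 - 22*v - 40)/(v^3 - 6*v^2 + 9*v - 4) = (v^3 + v^2 - 22*v - 40)/(v^3 - 6*v^2 + 9*v - 4)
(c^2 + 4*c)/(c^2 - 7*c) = (c + 4)/(c - 7)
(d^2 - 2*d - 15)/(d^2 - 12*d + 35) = (d + 3)/(d - 7)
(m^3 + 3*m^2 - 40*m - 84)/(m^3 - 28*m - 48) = (m + 7)/(m + 4)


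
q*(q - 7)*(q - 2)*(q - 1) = q^4 - 10*q^3 + 23*q^2 - 14*q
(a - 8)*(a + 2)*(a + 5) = a^3 - a^2 - 46*a - 80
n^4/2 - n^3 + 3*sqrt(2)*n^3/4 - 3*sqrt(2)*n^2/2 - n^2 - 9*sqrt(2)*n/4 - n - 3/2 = (n - 3)*(n + sqrt(2))*(sqrt(2)*n/2 + 1/2)*(sqrt(2)*n/2 + sqrt(2)/2)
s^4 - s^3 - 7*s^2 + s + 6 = (s - 3)*(s - 1)*(s + 1)*(s + 2)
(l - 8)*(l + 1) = l^2 - 7*l - 8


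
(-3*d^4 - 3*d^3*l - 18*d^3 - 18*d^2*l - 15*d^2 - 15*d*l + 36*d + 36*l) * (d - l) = -3*d^5 - 18*d^4 + 3*d^3*l^2 - 15*d^3 + 18*d^2*l^2 + 36*d^2 + 15*d*l^2 - 36*l^2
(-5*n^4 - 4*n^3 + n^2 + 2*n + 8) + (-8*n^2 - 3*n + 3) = -5*n^4 - 4*n^3 - 7*n^2 - n + 11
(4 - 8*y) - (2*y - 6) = 10 - 10*y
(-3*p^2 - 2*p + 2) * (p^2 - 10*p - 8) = -3*p^4 + 28*p^3 + 46*p^2 - 4*p - 16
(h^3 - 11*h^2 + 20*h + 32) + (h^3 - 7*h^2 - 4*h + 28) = 2*h^3 - 18*h^2 + 16*h + 60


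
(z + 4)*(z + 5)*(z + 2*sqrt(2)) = z^3 + 2*sqrt(2)*z^2 + 9*z^2 + 20*z + 18*sqrt(2)*z + 40*sqrt(2)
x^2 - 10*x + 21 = (x - 7)*(x - 3)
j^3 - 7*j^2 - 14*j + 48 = (j - 8)*(j - 2)*(j + 3)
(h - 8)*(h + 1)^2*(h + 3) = h^4 - 3*h^3 - 33*h^2 - 53*h - 24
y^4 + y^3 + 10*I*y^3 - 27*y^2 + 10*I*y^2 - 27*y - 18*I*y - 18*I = (y + 1)*(y + I)*(y + 3*I)*(y + 6*I)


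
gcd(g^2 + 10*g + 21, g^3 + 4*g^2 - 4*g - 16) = 1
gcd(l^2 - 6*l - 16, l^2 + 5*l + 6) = l + 2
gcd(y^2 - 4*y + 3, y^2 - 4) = 1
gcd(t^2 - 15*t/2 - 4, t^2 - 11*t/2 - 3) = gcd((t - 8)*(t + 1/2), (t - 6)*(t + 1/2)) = t + 1/2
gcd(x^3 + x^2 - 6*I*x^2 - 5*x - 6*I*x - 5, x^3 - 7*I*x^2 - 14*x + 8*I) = x - I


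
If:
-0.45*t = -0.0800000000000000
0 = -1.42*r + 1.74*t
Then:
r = 0.22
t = 0.18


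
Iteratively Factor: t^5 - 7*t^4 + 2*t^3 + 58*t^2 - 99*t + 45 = (t - 3)*(t^4 - 4*t^3 - 10*t^2 + 28*t - 15) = (t - 5)*(t - 3)*(t^3 + t^2 - 5*t + 3) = (t - 5)*(t - 3)*(t - 1)*(t^2 + 2*t - 3) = (t - 5)*(t - 3)*(t - 1)*(t + 3)*(t - 1)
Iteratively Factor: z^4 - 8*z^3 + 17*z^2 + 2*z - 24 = (z - 3)*(z^3 - 5*z^2 + 2*z + 8) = (z - 3)*(z + 1)*(z^2 - 6*z + 8) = (z - 4)*(z - 3)*(z + 1)*(z - 2)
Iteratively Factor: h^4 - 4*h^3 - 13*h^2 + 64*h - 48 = (h - 3)*(h^3 - h^2 - 16*h + 16) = (h - 3)*(h - 1)*(h^2 - 16) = (h - 4)*(h - 3)*(h - 1)*(h + 4)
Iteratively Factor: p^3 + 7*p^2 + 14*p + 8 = (p + 4)*(p^2 + 3*p + 2) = (p + 2)*(p + 4)*(p + 1)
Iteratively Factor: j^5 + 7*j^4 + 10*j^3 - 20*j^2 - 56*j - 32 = (j + 4)*(j^4 + 3*j^3 - 2*j^2 - 12*j - 8) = (j - 2)*(j + 4)*(j^3 + 5*j^2 + 8*j + 4) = (j - 2)*(j + 1)*(j + 4)*(j^2 + 4*j + 4) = (j - 2)*(j + 1)*(j + 2)*(j + 4)*(j + 2)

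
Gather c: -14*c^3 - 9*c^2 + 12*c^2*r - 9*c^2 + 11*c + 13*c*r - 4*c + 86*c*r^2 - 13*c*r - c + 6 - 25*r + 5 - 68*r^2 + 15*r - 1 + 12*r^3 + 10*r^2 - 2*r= -14*c^3 + c^2*(12*r - 18) + c*(86*r^2 + 6) + 12*r^3 - 58*r^2 - 12*r + 10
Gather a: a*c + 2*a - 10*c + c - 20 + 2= a*(c + 2) - 9*c - 18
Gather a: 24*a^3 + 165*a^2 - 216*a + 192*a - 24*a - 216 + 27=24*a^3 + 165*a^2 - 48*a - 189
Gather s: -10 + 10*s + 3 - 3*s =7*s - 7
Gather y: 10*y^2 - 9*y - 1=10*y^2 - 9*y - 1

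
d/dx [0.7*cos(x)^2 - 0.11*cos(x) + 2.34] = (0.11 - 1.4*cos(x))*sin(x)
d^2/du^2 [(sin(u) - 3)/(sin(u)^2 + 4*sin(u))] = (-sin(u)^2 + 16*sin(u) + 38 + 30/sin(u) - 72/sin(u)^2 - 96/sin(u)^3)/(sin(u) + 4)^3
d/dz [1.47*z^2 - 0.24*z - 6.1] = 2.94*z - 0.24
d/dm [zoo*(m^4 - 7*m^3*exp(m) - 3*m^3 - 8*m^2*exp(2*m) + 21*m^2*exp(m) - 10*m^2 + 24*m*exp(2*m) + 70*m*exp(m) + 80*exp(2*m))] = zoo*(m^3*exp(m) + m^3 + m^2*exp(2*m) + m^2 + m*exp(2*m) + m*exp(m) + m + exp(2*m) + exp(m))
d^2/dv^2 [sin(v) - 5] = -sin(v)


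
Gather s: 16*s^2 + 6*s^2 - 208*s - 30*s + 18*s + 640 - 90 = 22*s^2 - 220*s + 550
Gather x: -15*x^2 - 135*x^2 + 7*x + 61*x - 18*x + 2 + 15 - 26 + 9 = -150*x^2 + 50*x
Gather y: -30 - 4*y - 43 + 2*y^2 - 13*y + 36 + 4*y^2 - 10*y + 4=6*y^2 - 27*y - 33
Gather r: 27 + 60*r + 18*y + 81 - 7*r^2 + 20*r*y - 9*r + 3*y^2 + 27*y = -7*r^2 + r*(20*y + 51) + 3*y^2 + 45*y + 108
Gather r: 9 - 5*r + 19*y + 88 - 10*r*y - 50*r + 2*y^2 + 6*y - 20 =r*(-10*y - 55) + 2*y^2 + 25*y + 77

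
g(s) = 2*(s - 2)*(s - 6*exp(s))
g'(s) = 2*s + 2*(1 - 6*exp(s))*(s - 2) - 12*exp(s) = -12*s*exp(s) + 4*s + 12*exp(s) - 4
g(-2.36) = 25.52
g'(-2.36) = -9.63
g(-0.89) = 19.39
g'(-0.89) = 1.75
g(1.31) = 28.88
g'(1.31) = -12.55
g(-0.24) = 22.22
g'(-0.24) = 6.75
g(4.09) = -1481.18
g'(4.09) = -2202.80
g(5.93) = -17692.84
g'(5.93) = -22233.58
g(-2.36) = 25.52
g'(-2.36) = -9.63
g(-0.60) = 20.24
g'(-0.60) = 4.14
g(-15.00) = 510.00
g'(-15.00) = -64.00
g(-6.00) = 96.24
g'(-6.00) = -27.79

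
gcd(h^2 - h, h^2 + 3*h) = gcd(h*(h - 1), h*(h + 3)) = h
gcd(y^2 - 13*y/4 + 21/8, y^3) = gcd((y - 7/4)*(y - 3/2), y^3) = 1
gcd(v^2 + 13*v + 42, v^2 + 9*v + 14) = v + 7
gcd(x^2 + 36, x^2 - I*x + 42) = x + 6*I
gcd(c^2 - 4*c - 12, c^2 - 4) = c + 2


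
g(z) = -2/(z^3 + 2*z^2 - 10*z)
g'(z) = -2*(-3*z^2 - 4*z + 10)/(z^3 + 2*z^2 - 10*z)^2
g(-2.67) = -0.09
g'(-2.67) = 0.00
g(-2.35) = -0.09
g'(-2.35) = -0.01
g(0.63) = 0.38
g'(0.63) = -0.46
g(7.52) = -0.00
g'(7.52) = 0.00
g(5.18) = -0.01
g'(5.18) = 0.01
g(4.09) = -0.03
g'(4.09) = 0.03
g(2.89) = -0.17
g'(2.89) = 0.37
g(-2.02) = -0.10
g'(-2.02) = -0.03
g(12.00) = 0.00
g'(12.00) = 0.00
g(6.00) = -0.00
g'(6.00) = 0.00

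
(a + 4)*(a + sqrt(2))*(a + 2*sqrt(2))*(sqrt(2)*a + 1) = sqrt(2)*a^4 + 4*sqrt(2)*a^3 + 7*a^3 + 7*sqrt(2)*a^2 + 28*a^2 + 4*a + 28*sqrt(2)*a + 16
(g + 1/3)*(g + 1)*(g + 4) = g^3 + 16*g^2/3 + 17*g/3 + 4/3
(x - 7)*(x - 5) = x^2 - 12*x + 35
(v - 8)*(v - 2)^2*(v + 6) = v^4 - 6*v^3 - 36*v^2 + 184*v - 192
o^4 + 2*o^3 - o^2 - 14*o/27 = o*(o - 2/3)*(o + 1/3)*(o + 7/3)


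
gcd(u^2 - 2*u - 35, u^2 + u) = 1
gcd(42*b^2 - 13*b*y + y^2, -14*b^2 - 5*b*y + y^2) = -7*b + y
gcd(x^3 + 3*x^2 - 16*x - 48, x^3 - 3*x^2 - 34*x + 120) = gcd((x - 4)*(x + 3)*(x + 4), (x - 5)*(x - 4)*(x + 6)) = x - 4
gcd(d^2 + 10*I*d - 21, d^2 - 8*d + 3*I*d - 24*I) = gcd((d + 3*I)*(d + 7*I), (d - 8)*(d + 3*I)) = d + 3*I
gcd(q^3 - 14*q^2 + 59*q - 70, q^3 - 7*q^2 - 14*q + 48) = q - 2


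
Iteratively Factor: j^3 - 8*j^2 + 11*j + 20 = (j + 1)*(j^2 - 9*j + 20) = (j - 5)*(j + 1)*(j - 4)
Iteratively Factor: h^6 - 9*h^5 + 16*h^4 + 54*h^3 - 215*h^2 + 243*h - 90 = (h + 3)*(h^5 - 12*h^4 + 52*h^3 - 102*h^2 + 91*h - 30) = (h - 2)*(h + 3)*(h^4 - 10*h^3 + 32*h^2 - 38*h + 15) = (h - 2)*(h - 1)*(h + 3)*(h^3 - 9*h^2 + 23*h - 15) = (h - 3)*(h - 2)*(h - 1)*(h + 3)*(h^2 - 6*h + 5) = (h - 3)*(h - 2)*(h - 1)^2*(h + 3)*(h - 5)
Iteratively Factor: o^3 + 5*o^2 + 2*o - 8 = (o - 1)*(o^2 + 6*o + 8) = (o - 1)*(o + 4)*(o + 2)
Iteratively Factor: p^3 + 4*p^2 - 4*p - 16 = (p + 4)*(p^2 - 4) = (p - 2)*(p + 4)*(p + 2)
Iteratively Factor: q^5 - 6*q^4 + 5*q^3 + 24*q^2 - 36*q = (q - 3)*(q^4 - 3*q^3 - 4*q^2 + 12*q) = q*(q - 3)*(q^3 - 3*q^2 - 4*q + 12) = q*(q - 3)*(q - 2)*(q^2 - q - 6) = q*(q - 3)*(q - 2)*(q + 2)*(q - 3)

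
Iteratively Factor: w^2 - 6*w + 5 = (w - 5)*(w - 1)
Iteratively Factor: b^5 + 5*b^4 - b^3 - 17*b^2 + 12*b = (b - 1)*(b^4 + 6*b^3 + 5*b^2 - 12*b) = (b - 1)*(b + 3)*(b^3 + 3*b^2 - 4*b) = b*(b - 1)*(b + 3)*(b^2 + 3*b - 4) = b*(b - 1)^2*(b + 3)*(b + 4)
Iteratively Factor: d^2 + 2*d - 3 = (d + 3)*(d - 1)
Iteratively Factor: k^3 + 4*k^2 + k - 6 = (k + 3)*(k^2 + k - 2) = (k + 2)*(k + 3)*(k - 1)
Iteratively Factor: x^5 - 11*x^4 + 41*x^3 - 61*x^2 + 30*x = (x - 3)*(x^4 - 8*x^3 + 17*x^2 - 10*x) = (x - 3)*(x - 1)*(x^3 - 7*x^2 + 10*x) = (x - 3)*(x - 2)*(x - 1)*(x^2 - 5*x) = x*(x - 3)*(x - 2)*(x - 1)*(x - 5)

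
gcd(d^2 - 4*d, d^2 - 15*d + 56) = 1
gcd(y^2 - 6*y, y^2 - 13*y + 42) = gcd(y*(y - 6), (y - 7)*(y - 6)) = y - 6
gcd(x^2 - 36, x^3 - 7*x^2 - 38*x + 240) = x + 6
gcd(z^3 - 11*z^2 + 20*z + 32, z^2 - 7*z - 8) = z^2 - 7*z - 8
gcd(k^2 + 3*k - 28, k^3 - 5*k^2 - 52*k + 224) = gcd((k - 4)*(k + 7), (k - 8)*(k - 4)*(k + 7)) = k^2 + 3*k - 28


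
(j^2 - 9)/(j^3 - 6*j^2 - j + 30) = (j + 3)/(j^2 - 3*j - 10)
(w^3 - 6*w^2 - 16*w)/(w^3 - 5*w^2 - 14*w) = (w - 8)/(w - 7)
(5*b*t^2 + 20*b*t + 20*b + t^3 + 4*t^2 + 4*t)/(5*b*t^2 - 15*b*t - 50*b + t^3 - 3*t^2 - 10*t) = (t + 2)/(t - 5)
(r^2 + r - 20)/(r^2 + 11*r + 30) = (r - 4)/(r + 6)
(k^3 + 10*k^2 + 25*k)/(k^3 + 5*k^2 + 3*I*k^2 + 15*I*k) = (k + 5)/(k + 3*I)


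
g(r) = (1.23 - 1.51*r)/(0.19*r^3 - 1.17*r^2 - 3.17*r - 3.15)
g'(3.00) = 0.03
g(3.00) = 0.18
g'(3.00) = 0.03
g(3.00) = 0.18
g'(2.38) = 0.04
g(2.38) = 0.16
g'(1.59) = 0.09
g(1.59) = 0.11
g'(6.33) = 0.15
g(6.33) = 0.38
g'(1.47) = 0.10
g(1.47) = 0.10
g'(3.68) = 0.03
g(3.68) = 0.20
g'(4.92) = 0.05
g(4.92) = 0.25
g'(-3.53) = -0.26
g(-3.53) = -0.44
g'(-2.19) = -1.07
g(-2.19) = -1.19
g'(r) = (1.23 - 1.51*r)*(-0.57*r^2 + 2.34*r + 3.17)/(0.19*r^3 - 1.17*r^2 - 3.17*r - 3.15)^2 - 1.51/(0.19*r^3 - 1.17*r^2 - 3.17*r - 3.15)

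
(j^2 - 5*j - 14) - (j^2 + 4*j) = -9*j - 14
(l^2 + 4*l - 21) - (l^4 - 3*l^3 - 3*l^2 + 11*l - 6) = -l^4 + 3*l^3 + 4*l^2 - 7*l - 15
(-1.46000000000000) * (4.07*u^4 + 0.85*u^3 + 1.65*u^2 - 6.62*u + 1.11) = -5.9422*u^4 - 1.241*u^3 - 2.409*u^2 + 9.6652*u - 1.6206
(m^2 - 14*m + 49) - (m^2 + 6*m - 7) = 56 - 20*m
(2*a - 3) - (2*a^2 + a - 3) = -2*a^2 + a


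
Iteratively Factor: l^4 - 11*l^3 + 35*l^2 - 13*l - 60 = (l - 3)*(l^3 - 8*l^2 + 11*l + 20) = (l - 4)*(l - 3)*(l^2 - 4*l - 5) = (l - 5)*(l - 4)*(l - 3)*(l + 1)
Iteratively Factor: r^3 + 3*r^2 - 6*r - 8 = (r + 1)*(r^2 + 2*r - 8) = (r + 1)*(r + 4)*(r - 2)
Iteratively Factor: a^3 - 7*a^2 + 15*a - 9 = (a - 3)*(a^2 - 4*a + 3) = (a - 3)^2*(a - 1)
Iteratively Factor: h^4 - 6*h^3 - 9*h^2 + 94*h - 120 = (h - 2)*(h^3 - 4*h^2 - 17*h + 60) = (h - 5)*(h - 2)*(h^2 + h - 12) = (h - 5)*(h - 3)*(h - 2)*(h + 4)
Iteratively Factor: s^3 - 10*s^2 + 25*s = (s - 5)*(s^2 - 5*s) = s*(s - 5)*(s - 5)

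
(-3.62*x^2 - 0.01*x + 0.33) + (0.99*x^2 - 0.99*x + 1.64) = -2.63*x^2 - 1.0*x + 1.97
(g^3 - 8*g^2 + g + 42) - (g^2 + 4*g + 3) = g^3 - 9*g^2 - 3*g + 39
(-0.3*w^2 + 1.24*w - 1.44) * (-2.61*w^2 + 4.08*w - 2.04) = 0.783*w^4 - 4.4604*w^3 + 9.4296*w^2 - 8.4048*w + 2.9376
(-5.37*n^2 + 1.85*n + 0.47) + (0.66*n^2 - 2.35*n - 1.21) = -4.71*n^2 - 0.5*n - 0.74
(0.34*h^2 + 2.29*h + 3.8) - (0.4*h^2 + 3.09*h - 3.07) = -0.06*h^2 - 0.8*h + 6.87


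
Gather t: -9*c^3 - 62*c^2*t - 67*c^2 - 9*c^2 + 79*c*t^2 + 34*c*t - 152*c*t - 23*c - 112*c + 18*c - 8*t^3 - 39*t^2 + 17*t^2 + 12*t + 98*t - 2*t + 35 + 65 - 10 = -9*c^3 - 76*c^2 - 117*c - 8*t^3 + t^2*(79*c - 22) + t*(-62*c^2 - 118*c + 108) + 90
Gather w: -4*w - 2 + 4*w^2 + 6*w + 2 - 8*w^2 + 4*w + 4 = -4*w^2 + 6*w + 4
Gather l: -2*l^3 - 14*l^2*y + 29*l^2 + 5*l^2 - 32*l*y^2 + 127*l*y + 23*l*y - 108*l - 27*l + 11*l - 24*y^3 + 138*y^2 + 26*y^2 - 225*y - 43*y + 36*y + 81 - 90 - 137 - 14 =-2*l^3 + l^2*(34 - 14*y) + l*(-32*y^2 + 150*y - 124) - 24*y^3 + 164*y^2 - 232*y - 160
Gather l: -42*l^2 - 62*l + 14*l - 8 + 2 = -42*l^2 - 48*l - 6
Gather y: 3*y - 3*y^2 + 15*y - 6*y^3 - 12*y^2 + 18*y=-6*y^3 - 15*y^2 + 36*y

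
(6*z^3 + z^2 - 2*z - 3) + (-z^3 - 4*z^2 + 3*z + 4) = 5*z^3 - 3*z^2 + z + 1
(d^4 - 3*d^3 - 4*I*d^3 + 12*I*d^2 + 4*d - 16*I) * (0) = 0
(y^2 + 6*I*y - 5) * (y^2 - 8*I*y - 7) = y^4 - 2*I*y^3 + 36*y^2 - 2*I*y + 35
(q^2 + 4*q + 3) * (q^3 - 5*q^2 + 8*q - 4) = q^5 - q^4 - 9*q^3 + 13*q^2 + 8*q - 12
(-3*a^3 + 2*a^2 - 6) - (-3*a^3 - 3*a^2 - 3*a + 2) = 5*a^2 + 3*a - 8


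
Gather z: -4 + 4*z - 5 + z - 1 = 5*z - 10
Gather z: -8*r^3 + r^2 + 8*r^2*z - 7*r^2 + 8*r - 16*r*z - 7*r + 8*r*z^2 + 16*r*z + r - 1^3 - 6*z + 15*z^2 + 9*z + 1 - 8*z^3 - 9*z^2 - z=-8*r^3 - 6*r^2 + 2*r - 8*z^3 + z^2*(8*r + 6) + z*(8*r^2 + 2)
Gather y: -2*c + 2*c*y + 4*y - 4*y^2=-2*c - 4*y^2 + y*(2*c + 4)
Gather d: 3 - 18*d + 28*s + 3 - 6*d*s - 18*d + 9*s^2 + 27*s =d*(-6*s - 36) + 9*s^2 + 55*s + 6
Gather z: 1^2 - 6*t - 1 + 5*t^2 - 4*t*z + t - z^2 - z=5*t^2 - 5*t - z^2 + z*(-4*t - 1)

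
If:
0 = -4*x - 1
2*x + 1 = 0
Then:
No Solution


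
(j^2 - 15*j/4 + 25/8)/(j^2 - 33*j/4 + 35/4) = (j - 5/2)/(j - 7)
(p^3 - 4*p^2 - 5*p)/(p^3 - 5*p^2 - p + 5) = p/(p - 1)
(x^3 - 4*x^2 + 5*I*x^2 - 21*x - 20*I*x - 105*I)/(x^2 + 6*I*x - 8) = (x^3 + x^2*(-4 + 5*I) - x*(21 + 20*I) - 105*I)/(x^2 + 6*I*x - 8)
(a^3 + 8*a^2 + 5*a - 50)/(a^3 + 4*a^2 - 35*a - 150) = (a - 2)/(a - 6)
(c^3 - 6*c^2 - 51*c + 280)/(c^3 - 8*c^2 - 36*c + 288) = (c^2 + 2*c - 35)/(c^2 - 36)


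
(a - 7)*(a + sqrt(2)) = a^2 - 7*a + sqrt(2)*a - 7*sqrt(2)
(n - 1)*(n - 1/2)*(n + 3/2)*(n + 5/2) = n^4 + 5*n^3/2 - 7*n^2/4 - 29*n/8 + 15/8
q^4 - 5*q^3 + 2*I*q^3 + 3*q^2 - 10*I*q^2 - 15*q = q*(q - 5)*(q - I)*(q + 3*I)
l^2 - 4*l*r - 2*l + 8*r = (l - 2)*(l - 4*r)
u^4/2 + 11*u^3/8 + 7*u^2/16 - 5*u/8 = u*(u/2 + 1)*(u - 1/2)*(u + 5/4)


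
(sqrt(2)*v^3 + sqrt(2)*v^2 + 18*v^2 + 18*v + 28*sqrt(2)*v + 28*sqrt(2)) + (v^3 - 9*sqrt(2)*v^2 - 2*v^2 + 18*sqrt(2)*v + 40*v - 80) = v^3 + sqrt(2)*v^3 - 8*sqrt(2)*v^2 + 16*v^2 + 58*v + 46*sqrt(2)*v - 80 + 28*sqrt(2)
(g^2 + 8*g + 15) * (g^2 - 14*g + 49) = g^4 - 6*g^3 - 48*g^2 + 182*g + 735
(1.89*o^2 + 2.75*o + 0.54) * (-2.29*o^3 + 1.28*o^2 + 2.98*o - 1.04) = -4.3281*o^5 - 3.8783*o^4 + 7.9156*o^3 + 6.9206*o^2 - 1.2508*o - 0.5616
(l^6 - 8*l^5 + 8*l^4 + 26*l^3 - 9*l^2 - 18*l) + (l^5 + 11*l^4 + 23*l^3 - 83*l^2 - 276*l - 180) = l^6 - 7*l^5 + 19*l^4 + 49*l^3 - 92*l^2 - 294*l - 180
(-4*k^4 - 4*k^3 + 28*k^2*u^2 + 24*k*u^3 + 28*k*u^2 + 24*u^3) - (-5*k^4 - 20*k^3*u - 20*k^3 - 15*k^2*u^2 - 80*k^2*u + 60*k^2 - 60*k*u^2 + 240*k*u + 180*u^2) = k^4 + 20*k^3*u + 16*k^3 + 43*k^2*u^2 + 80*k^2*u - 60*k^2 + 24*k*u^3 + 88*k*u^2 - 240*k*u + 24*u^3 - 180*u^2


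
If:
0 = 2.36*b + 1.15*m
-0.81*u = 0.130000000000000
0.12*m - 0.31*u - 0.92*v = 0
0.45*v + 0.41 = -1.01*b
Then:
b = -0.49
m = 1.00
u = -0.16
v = 0.18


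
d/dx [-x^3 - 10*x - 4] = -3*x^2 - 10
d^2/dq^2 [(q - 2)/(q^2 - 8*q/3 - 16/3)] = 6*((14 - 9*q)*(-3*q^2 + 8*q + 16) - 4*(q - 2)*(3*q - 4)^2)/(-3*q^2 + 8*q + 16)^3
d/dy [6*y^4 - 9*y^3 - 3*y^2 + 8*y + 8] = 24*y^3 - 27*y^2 - 6*y + 8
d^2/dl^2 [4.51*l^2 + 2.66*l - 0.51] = 9.02000000000000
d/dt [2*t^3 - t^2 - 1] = 2*t*(3*t - 1)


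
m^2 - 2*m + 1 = (m - 1)^2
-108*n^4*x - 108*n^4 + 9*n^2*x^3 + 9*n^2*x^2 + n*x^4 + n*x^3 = (-3*n + x)*(6*n + x)^2*(n*x + n)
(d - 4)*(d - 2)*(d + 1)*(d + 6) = d^4 + d^3 - 28*d^2 + 20*d + 48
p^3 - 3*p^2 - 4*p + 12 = (p - 3)*(p - 2)*(p + 2)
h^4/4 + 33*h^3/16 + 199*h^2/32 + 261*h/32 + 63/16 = (h/4 + 1/2)*(h + 3/2)*(h + 7/4)*(h + 3)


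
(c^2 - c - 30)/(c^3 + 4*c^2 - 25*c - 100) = (c - 6)/(c^2 - c - 20)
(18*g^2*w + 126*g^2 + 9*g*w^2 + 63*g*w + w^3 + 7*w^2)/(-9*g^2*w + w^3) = (6*g*w + 42*g + w^2 + 7*w)/(w*(-3*g + w))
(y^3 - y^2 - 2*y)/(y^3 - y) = (y - 2)/(y - 1)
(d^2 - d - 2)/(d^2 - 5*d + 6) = (d + 1)/(d - 3)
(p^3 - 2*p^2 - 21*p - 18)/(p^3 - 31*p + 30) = (p^3 - 2*p^2 - 21*p - 18)/(p^3 - 31*p + 30)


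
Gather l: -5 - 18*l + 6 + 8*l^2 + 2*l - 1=8*l^2 - 16*l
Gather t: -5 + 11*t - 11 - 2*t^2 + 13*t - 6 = -2*t^2 + 24*t - 22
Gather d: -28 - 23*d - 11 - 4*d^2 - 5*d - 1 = -4*d^2 - 28*d - 40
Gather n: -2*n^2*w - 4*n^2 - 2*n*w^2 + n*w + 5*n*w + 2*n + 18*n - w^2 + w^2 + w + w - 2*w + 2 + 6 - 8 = n^2*(-2*w - 4) + n*(-2*w^2 + 6*w + 20)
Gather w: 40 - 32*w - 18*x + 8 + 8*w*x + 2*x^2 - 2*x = w*(8*x - 32) + 2*x^2 - 20*x + 48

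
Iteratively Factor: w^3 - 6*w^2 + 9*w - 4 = (w - 4)*(w^2 - 2*w + 1) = (w - 4)*(w - 1)*(w - 1)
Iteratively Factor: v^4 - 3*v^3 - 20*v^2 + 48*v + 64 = (v + 1)*(v^3 - 4*v^2 - 16*v + 64) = (v - 4)*(v + 1)*(v^2 - 16) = (v - 4)*(v + 1)*(v + 4)*(v - 4)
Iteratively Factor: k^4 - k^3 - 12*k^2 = (k + 3)*(k^3 - 4*k^2) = (k - 4)*(k + 3)*(k^2) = k*(k - 4)*(k + 3)*(k)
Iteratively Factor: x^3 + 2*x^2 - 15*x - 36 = (x - 4)*(x^2 + 6*x + 9) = (x - 4)*(x + 3)*(x + 3)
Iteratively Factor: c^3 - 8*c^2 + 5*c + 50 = (c + 2)*(c^2 - 10*c + 25) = (c - 5)*(c + 2)*(c - 5)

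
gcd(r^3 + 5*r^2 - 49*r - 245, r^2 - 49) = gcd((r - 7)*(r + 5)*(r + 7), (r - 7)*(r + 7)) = r^2 - 49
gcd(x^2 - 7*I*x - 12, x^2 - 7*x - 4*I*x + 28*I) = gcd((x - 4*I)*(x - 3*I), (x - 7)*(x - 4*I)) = x - 4*I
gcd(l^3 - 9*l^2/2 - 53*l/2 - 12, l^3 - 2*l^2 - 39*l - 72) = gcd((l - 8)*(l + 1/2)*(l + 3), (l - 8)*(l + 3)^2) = l^2 - 5*l - 24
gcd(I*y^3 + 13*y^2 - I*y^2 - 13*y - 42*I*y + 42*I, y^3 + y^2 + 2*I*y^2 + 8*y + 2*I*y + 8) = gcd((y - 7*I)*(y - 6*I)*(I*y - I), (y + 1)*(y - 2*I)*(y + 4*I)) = 1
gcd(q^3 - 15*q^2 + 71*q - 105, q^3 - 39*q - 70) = q - 7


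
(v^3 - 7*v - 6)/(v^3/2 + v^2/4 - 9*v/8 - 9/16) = 16*(v^3 - 7*v - 6)/(8*v^3 + 4*v^2 - 18*v - 9)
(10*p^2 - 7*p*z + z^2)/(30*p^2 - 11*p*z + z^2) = (-2*p + z)/(-6*p + z)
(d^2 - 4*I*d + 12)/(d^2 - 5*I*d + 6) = (d + 2*I)/(d + I)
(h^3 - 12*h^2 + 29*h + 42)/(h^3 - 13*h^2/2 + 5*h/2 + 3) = 2*(h^2 - 6*h - 7)/(2*h^2 - h - 1)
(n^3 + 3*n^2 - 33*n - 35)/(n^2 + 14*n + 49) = (n^2 - 4*n - 5)/(n + 7)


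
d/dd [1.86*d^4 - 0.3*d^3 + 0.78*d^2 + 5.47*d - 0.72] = 7.44*d^3 - 0.9*d^2 + 1.56*d + 5.47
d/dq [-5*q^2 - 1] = -10*q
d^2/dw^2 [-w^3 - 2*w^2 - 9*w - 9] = -6*w - 4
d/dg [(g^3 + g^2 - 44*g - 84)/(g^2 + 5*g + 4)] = (g^4 + 10*g^3 + 61*g^2 + 176*g + 244)/(g^4 + 10*g^3 + 33*g^2 + 40*g + 16)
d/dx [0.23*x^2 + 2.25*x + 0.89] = 0.46*x + 2.25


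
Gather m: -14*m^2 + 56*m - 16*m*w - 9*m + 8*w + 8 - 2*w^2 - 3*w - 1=-14*m^2 + m*(47 - 16*w) - 2*w^2 + 5*w + 7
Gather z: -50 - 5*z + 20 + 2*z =-3*z - 30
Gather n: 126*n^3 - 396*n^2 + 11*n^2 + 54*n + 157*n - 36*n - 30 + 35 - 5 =126*n^3 - 385*n^2 + 175*n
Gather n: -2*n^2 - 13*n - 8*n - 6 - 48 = -2*n^2 - 21*n - 54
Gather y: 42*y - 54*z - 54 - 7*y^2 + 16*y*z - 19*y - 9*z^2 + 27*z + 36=-7*y^2 + y*(16*z + 23) - 9*z^2 - 27*z - 18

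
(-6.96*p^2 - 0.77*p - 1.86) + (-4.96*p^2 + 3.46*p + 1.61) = -11.92*p^2 + 2.69*p - 0.25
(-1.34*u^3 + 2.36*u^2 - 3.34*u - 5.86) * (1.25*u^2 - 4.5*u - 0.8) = -1.675*u^5 + 8.98*u^4 - 13.723*u^3 + 5.817*u^2 + 29.042*u + 4.688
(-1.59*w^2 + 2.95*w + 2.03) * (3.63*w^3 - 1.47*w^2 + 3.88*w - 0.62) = -5.7717*w^5 + 13.0458*w^4 - 3.1368*w^3 + 9.4477*w^2 + 6.0474*w - 1.2586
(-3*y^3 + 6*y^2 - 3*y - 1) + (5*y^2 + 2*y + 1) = -3*y^3 + 11*y^2 - y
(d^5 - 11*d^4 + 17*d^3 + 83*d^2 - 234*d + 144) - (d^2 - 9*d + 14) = d^5 - 11*d^4 + 17*d^3 + 82*d^2 - 225*d + 130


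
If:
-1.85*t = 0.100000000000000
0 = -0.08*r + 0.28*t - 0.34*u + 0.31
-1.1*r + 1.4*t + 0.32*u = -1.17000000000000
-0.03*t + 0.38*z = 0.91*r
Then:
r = 1.17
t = -0.05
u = 0.59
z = 2.79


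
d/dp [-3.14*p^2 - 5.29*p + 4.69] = -6.28*p - 5.29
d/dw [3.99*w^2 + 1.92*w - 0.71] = 7.98*w + 1.92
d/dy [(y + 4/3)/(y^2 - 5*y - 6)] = (-3*y^2 - 8*y + 2)/(3*(y^4 - 10*y^3 + 13*y^2 + 60*y + 36))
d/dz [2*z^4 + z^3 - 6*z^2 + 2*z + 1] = 8*z^3 + 3*z^2 - 12*z + 2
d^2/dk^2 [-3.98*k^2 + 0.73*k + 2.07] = -7.96000000000000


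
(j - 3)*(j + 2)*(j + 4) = j^3 + 3*j^2 - 10*j - 24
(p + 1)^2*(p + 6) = p^3 + 8*p^2 + 13*p + 6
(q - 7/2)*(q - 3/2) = q^2 - 5*q + 21/4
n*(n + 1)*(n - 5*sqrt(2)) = n^3 - 5*sqrt(2)*n^2 + n^2 - 5*sqrt(2)*n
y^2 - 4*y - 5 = (y - 5)*(y + 1)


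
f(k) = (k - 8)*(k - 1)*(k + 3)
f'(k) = (k - 8)*(k - 1) + (k - 8)*(k + 3) + (k - 1)*(k + 3)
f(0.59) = 10.91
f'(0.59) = -25.04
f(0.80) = 5.47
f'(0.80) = -26.68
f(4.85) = -95.20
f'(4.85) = -6.63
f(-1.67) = 34.34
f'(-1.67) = 9.41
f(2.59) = -48.08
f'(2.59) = -29.96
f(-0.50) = 31.88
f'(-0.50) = -12.25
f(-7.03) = -486.38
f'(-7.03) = 213.62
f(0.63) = 9.90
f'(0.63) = -25.37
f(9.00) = 96.00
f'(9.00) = 116.00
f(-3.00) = 0.00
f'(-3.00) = 44.00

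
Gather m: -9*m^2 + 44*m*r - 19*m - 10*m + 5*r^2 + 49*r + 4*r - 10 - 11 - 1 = -9*m^2 + m*(44*r - 29) + 5*r^2 + 53*r - 22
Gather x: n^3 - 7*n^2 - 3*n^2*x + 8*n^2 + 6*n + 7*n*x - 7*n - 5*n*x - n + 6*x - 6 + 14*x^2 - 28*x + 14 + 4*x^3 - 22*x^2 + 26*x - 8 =n^3 + n^2 - 2*n + 4*x^3 - 8*x^2 + x*(-3*n^2 + 2*n + 4)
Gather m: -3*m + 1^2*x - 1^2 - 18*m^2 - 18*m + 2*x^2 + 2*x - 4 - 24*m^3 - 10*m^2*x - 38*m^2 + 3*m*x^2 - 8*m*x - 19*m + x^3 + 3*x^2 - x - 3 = -24*m^3 + m^2*(-10*x - 56) + m*(3*x^2 - 8*x - 40) + x^3 + 5*x^2 + 2*x - 8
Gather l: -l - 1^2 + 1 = -l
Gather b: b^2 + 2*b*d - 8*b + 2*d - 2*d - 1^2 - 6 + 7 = b^2 + b*(2*d - 8)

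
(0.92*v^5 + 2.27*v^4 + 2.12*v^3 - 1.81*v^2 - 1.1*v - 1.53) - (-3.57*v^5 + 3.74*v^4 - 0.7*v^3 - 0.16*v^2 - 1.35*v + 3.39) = 4.49*v^5 - 1.47*v^4 + 2.82*v^3 - 1.65*v^2 + 0.25*v - 4.92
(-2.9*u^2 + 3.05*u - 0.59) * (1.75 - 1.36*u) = 3.944*u^3 - 9.223*u^2 + 6.1399*u - 1.0325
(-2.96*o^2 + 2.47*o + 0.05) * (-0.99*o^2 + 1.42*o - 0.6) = 2.9304*o^4 - 6.6485*o^3 + 5.2339*o^2 - 1.411*o - 0.03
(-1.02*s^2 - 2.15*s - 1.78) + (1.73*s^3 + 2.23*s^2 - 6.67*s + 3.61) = 1.73*s^3 + 1.21*s^2 - 8.82*s + 1.83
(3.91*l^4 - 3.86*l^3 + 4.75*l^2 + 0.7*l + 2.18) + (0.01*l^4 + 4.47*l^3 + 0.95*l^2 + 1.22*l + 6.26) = 3.92*l^4 + 0.61*l^3 + 5.7*l^2 + 1.92*l + 8.44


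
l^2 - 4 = (l - 2)*(l + 2)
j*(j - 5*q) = j^2 - 5*j*q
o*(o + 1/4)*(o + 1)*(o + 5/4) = o^4 + 5*o^3/2 + 29*o^2/16 + 5*o/16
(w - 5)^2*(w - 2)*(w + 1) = w^4 - 11*w^3 + 33*w^2 - 5*w - 50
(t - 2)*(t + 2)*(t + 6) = t^3 + 6*t^2 - 4*t - 24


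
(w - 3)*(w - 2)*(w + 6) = w^3 + w^2 - 24*w + 36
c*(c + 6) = c^2 + 6*c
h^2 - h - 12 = (h - 4)*(h + 3)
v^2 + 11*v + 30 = (v + 5)*(v + 6)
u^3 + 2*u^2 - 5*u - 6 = (u - 2)*(u + 1)*(u + 3)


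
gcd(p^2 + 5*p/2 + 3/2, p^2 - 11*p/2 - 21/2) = p + 3/2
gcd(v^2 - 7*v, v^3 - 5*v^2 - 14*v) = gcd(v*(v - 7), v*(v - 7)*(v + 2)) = v^2 - 7*v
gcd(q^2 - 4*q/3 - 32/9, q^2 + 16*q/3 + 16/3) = q + 4/3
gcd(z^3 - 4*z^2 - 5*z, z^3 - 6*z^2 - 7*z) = z^2 + z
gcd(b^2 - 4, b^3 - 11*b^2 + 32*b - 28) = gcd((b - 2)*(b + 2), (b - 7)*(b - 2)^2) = b - 2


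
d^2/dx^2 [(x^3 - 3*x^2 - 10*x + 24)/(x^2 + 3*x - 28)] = 72/(x^3 + 21*x^2 + 147*x + 343)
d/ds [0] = 0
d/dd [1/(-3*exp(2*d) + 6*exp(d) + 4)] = 6*(exp(d) - 1)*exp(d)/(-3*exp(2*d) + 6*exp(d) + 4)^2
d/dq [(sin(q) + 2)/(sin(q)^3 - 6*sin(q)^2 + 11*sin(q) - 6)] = 2*(-sin(q)^3 + 12*sin(q) - 14)*cos(q)/((sin(q) - 3)^2*(sin(q) - 2)^2*(sin(q) - 1)^2)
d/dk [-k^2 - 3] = -2*k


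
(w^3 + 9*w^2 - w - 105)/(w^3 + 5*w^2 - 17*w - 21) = (w + 5)/(w + 1)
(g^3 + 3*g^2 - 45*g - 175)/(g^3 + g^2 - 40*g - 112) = (g^2 + 10*g + 25)/(g^2 + 8*g + 16)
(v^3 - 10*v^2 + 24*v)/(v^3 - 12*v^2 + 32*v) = (v - 6)/(v - 8)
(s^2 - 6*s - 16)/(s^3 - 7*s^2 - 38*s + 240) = (s + 2)/(s^2 + s - 30)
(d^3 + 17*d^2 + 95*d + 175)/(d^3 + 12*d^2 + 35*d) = (d + 5)/d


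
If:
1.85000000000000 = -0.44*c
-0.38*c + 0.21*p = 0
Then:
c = -4.20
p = -7.61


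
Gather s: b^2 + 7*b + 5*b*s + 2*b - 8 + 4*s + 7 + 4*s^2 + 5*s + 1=b^2 + 9*b + 4*s^2 + s*(5*b + 9)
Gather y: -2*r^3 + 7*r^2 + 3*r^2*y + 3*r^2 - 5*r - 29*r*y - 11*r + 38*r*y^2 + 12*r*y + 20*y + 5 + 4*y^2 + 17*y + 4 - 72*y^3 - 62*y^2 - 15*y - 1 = -2*r^3 + 10*r^2 - 16*r - 72*y^3 + y^2*(38*r - 58) + y*(3*r^2 - 17*r + 22) + 8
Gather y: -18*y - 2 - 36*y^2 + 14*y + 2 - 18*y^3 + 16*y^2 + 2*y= -18*y^3 - 20*y^2 - 2*y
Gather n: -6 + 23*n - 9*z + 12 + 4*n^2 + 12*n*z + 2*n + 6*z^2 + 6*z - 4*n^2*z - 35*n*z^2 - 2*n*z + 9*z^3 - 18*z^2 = n^2*(4 - 4*z) + n*(-35*z^2 + 10*z + 25) + 9*z^3 - 12*z^2 - 3*z + 6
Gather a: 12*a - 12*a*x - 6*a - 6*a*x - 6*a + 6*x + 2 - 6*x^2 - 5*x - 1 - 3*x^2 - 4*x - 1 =-18*a*x - 9*x^2 - 3*x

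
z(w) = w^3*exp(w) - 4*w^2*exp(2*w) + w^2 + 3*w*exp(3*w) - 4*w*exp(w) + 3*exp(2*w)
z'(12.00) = 478513802583188528.93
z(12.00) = 155189157702594821.45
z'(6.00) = 3689028586.58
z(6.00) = 1159008513.21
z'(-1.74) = -2.49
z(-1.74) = 3.02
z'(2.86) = 128489.08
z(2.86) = 36836.45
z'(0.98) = 147.02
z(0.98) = 42.66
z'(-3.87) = -7.81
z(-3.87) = 14.07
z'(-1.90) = -2.89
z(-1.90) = 3.45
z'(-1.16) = -1.13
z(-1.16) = 1.97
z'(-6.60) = -13.38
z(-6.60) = 43.20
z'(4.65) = 49087893.81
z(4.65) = 15053515.08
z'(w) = w^3*exp(w) - 8*w^2*exp(2*w) + 3*w^2*exp(w) + 9*w*exp(3*w) - 8*w*exp(2*w) - 4*w*exp(w) + 2*w + 3*exp(3*w) + 6*exp(2*w) - 4*exp(w)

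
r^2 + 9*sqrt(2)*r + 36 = (r + 3*sqrt(2))*(r + 6*sqrt(2))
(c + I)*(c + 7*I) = c^2 + 8*I*c - 7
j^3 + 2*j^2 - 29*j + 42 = (j - 3)*(j - 2)*(j + 7)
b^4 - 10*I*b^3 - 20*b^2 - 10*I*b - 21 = (b - 7*I)*(b - 3*I)*(b - I)*(b + I)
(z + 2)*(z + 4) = z^2 + 6*z + 8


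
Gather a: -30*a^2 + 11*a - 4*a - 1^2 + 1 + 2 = -30*a^2 + 7*a + 2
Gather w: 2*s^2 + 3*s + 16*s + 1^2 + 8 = 2*s^2 + 19*s + 9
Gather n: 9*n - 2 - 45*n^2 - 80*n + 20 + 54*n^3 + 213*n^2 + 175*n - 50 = 54*n^3 + 168*n^2 + 104*n - 32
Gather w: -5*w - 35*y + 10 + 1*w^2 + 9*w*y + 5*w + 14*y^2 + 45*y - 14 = w^2 + 9*w*y + 14*y^2 + 10*y - 4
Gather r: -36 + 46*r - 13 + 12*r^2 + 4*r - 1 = 12*r^2 + 50*r - 50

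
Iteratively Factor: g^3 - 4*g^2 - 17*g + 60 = (g - 5)*(g^2 + g - 12) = (g - 5)*(g - 3)*(g + 4)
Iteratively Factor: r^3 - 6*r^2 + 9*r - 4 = (r - 1)*(r^2 - 5*r + 4) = (r - 1)^2*(r - 4)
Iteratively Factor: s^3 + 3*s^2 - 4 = (s + 2)*(s^2 + s - 2) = (s - 1)*(s + 2)*(s + 2)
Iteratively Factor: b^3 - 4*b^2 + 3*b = (b)*(b^2 - 4*b + 3) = b*(b - 1)*(b - 3)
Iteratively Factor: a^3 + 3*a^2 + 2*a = (a)*(a^2 + 3*a + 2) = a*(a + 1)*(a + 2)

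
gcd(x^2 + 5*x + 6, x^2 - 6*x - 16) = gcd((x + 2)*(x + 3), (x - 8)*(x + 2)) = x + 2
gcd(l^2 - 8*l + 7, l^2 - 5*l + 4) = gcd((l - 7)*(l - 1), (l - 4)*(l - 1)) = l - 1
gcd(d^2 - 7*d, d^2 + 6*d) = d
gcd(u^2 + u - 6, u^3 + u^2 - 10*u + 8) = u - 2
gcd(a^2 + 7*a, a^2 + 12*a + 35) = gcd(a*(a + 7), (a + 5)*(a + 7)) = a + 7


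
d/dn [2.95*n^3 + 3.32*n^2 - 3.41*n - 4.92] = 8.85*n^2 + 6.64*n - 3.41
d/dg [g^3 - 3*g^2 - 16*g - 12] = 3*g^2 - 6*g - 16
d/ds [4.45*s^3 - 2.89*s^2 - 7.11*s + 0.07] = 13.35*s^2 - 5.78*s - 7.11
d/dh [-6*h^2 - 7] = -12*h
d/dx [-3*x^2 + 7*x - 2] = 7 - 6*x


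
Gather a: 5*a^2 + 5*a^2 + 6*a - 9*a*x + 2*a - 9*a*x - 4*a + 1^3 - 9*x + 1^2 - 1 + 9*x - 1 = 10*a^2 + a*(4 - 18*x)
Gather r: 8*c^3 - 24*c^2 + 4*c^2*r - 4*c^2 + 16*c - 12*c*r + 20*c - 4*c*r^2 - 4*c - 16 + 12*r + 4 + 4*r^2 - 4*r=8*c^3 - 28*c^2 + 32*c + r^2*(4 - 4*c) + r*(4*c^2 - 12*c + 8) - 12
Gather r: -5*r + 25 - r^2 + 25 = -r^2 - 5*r + 50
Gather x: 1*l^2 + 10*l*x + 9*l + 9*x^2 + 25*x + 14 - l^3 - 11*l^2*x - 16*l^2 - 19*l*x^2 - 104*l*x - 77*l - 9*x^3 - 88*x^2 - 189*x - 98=-l^3 - 15*l^2 - 68*l - 9*x^3 + x^2*(-19*l - 79) + x*(-11*l^2 - 94*l - 164) - 84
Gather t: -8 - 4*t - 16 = -4*t - 24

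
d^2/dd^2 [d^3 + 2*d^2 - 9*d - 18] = 6*d + 4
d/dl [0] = 0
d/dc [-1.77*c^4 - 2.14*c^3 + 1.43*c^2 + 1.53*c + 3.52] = -7.08*c^3 - 6.42*c^2 + 2.86*c + 1.53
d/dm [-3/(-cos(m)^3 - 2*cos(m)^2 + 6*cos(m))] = 3*(3*cos(m)^2 + 4*cos(m) - 6)*sin(m)/((cos(m)^2 + 2*cos(m) - 6)^2*cos(m)^2)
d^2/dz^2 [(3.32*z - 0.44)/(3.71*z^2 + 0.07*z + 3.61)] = ((2.8 - 73.9032*z)*(3.71*z^2 + 0.07*z + 3.61) + (3.32*z - 0.44)*(7.42*z + 0.07)*(14.84*z + 0.14))/(3.71*z^2 + 0.07*z + 3.61)^3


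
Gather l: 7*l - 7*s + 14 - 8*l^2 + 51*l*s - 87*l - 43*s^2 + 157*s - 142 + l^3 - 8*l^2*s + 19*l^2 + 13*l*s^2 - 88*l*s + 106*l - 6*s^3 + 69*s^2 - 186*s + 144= l^3 + l^2*(11 - 8*s) + l*(13*s^2 - 37*s + 26) - 6*s^3 + 26*s^2 - 36*s + 16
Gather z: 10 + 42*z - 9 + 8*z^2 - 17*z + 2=8*z^2 + 25*z + 3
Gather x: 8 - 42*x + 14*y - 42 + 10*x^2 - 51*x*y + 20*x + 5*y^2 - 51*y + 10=10*x^2 + x*(-51*y - 22) + 5*y^2 - 37*y - 24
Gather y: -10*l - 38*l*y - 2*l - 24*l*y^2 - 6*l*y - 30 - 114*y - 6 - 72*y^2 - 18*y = -12*l + y^2*(-24*l - 72) + y*(-44*l - 132) - 36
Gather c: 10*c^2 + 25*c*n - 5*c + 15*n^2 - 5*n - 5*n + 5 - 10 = 10*c^2 + c*(25*n - 5) + 15*n^2 - 10*n - 5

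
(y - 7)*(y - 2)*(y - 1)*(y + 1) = y^4 - 9*y^3 + 13*y^2 + 9*y - 14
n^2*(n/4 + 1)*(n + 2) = n^4/4 + 3*n^3/2 + 2*n^2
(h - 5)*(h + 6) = h^2 + h - 30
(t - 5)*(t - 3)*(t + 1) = t^3 - 7*t^2 + 7*t + 15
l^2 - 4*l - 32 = (l - 8)*(l + 4)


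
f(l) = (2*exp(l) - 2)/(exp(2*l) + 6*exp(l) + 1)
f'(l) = (2*exp(l) - 2)*(-2*exp(2*l) - 6*exp(l))/(exp(2*l) + 6*exp(l) + 1)^2 + 2*exp(l)/(exp(2*l) + 6*exp(l) + 1) = 2*(2*(1 - exp(l))*(exp(l) + 3) + exp(2*l) + 6*exp(l) + 1)*exp(l)/(exp(2*l) + 6*exp(l) + 1)^2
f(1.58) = 0.14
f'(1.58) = -0.02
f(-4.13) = -1.79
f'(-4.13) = 0.19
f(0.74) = 0.12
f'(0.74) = 0.09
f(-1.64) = -0.73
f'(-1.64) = 0.59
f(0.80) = 0.13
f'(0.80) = 0.08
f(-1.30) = -0.54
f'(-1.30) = 0.55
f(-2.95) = -1.44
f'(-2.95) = 0.43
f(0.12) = 0.03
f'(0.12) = 0.22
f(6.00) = 0.00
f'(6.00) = 0.00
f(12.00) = 0.00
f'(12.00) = 0.00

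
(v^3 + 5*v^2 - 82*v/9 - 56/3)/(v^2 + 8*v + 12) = (v^2 - v - 28/9)/(v + 2)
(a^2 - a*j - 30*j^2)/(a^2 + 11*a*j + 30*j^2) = (a - 6*j)/(a + 6*j)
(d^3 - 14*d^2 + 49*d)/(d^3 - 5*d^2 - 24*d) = (-d^2 + 14*d - 49)/(-d^2 + 5*d + 24)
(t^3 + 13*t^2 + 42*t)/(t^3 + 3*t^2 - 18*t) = (t + 7)/(t - 3)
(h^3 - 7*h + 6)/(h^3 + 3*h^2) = 1 - 3/h + 2/h^2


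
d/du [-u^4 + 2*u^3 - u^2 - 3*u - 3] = -4*u^3 + 6*u^2 - 2*u - 3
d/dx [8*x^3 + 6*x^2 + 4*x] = 24*x^2 + 12*x + 4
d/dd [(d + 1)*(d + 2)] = 2*d + 3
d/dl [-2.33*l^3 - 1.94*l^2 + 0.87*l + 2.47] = -6.99*l^2 - 3.88*l + 0.87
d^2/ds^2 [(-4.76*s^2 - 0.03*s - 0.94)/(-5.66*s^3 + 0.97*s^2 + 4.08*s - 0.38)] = (304.978912*s^6 + 5.76640799999984*s^5 + 1019.9037*s^4 - 262.13625*s^3 - 115.183788*s^2 + 10.2567*s + 33.455912)/(181.321496*s^9 - 93.223596*s^8 - 376.139262*s^7 + 170.008007*s^6 + 258.6216*s^5 - 100.019982*s^4 - 56.442072*s^3 + 18.556692*s^2 - 1.767456*s + 0.054872)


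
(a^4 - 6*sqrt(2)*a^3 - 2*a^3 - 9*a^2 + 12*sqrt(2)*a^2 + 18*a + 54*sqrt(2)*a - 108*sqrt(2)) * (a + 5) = a^5 - 6*sqrt(2)*a^4 + 3*a^4 - 18*sqrt(2)*a^3 - 19*a^3 - 27*a^2 + 114*sqrt(2)*a^2 + 90*a + 162*sqrt(2)*a - 540*sqrt(2)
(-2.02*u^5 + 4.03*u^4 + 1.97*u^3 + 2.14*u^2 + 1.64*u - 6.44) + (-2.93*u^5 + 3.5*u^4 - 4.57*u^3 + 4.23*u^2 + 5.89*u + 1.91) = -4.95*u^5 + 7.53*u^4 - 2.6*u^3 + 6.37*u^2 + 7.53*u - 4.53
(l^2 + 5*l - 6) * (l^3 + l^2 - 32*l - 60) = l^5 + 6*l^4 - 33*l^3 - 226*l^2 - 108*l + 360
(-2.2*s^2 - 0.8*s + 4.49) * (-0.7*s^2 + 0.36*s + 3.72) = 1.54*s^4 - 0.232*s^3 - 11.615*s^2 - 1.3596*s + 16.7028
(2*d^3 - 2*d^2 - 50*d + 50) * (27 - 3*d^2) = -6*d^5 + 6*d^4 + 204*d^3 - 204*d^2 - 1350*d + 1350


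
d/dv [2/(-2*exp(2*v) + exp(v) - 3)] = (8*exp(v) - 2)*exp(v)/(2*exp(2*v) - exp(v) + 3)^2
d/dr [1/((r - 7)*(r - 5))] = 2*(6 - r)/(r^4 - 24*r^3 + 214*r^2 - 840*r + 1225)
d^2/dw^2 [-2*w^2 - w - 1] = -4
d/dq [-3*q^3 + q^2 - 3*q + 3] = -9*q^2 + 2*q - 3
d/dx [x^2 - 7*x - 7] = 2*x - 7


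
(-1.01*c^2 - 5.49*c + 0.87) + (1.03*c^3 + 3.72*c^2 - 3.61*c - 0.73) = 1.03*c^3 + 2.71*c^2 - 9.1*c + 0.14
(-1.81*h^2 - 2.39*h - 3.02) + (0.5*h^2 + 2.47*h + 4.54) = -1.31*h^2 + 0.0800000000000001*h + 1.52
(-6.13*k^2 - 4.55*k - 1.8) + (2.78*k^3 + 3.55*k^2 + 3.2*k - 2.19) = 2.78*k^3 - 2.58*k^2 - 1.35*k - 3.99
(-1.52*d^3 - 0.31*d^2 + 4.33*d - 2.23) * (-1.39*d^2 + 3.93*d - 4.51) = 2.1128*d^5 - 5.5427*d^4 - 0.3818*d^3 + 21.5147*d^2 - 28.2922*d + 10.0573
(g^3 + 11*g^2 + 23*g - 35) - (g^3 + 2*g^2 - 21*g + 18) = 9*g^2 + 44*g - 53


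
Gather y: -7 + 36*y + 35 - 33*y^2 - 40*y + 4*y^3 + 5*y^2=4*y^3 - 28*y^2 - 4*y + 28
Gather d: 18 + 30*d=30*d + 18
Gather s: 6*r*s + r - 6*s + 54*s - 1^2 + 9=r + s*(6*r + 48) + 8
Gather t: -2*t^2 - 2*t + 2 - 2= -2*t^2 - 2*t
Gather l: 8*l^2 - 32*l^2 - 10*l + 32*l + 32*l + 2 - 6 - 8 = -24*l^2 + 54*l - 12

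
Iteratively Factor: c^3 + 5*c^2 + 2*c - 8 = (c + 4)*(c^2 + c - 2) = (c + 2)*(c + 4)*(c - 1)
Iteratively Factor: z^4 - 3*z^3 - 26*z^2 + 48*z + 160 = (z - 4)*(z^3 + z^2 - 22*z - 40) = (z - 4)*(z + 4)*(z^2 - 3*z - 10) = (z - 4)*(z + 2)*(z + 4)*(z - 5)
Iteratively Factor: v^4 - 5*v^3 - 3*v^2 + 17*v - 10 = (v + 2)*(v^3 - 7*v^2 + 11*v - 5) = (v - 1)*(v + 2)*(v^2 - 6*v + 5) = (v - 1)^2*(v + 2)*(v - 5)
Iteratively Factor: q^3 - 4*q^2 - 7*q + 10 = (q - 1)*(q^2 - 3*q - 10) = (q - 5)*(q - 1)*(q + 2)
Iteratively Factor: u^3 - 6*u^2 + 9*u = (u - 3)*(u^2 - 3*u) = u*(u - 3)*(u - 3)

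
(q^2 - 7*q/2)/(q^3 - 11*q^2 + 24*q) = (q - 7/2)/(q^2 - 11*q + 24)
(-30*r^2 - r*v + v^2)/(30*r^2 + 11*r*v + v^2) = (-6*r + v)/(6*r + v)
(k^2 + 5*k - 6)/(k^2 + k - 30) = (k - 1)/(k - 5)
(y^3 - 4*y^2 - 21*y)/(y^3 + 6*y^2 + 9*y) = (y - 7)/(y + 3)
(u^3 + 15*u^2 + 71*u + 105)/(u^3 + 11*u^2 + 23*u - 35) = (u + 3)/(u - 1)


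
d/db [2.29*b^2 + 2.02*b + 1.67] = 4.58*b + 2.02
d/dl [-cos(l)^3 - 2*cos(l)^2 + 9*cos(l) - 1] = (3*cos(l)^2 + 4*cos(l) - 9)*sin(l)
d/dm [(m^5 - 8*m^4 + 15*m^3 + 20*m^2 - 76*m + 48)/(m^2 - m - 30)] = (3*m^6 - 20*m^5 - 111*m^4 + 930*m^3 - 1294*m^2 - 1296*m + 2328)/(m^4 - 2*m^3 - 59*m^2 + 60*m + 900)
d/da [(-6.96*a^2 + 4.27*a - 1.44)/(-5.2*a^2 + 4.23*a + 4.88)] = (-7.2368*a^2 - 82.9056*a + 26.9288)/(27.04*a^4 - 43.992*a^3 - 32.8591*a^2 + 41.2848*a + 23.8144)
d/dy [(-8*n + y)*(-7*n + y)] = -15*n + 2*y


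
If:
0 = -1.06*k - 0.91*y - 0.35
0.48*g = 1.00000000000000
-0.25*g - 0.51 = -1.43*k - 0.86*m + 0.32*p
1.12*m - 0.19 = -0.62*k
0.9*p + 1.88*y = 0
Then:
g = 2.08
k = 6.51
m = -3.44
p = 16.66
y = -7.97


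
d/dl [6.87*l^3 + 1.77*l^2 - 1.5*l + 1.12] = 20.61*l^2 + 3.54*l - 1.5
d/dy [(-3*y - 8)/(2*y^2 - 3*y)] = 2*(3*y^2 + 16*y - 12)/(y^2*(4*y^2 - 12*y + 9))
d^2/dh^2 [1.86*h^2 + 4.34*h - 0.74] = 3.72000000000000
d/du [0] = 0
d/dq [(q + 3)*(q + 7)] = 2*q + 10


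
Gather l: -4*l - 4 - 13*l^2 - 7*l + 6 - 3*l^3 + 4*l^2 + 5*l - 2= -3*l^3 - 9*l^2 - 6*l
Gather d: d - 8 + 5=d - 3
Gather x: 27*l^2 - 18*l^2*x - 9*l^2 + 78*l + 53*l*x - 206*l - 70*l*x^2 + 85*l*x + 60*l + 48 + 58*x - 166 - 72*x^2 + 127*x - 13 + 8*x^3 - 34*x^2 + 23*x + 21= 18*l^2 - 68*l + 8*x^3 + x^2*(-70*l - 106) + x*(-18*l^2 + 138*l + 208) - 110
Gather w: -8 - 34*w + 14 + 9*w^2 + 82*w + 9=9*w^2 + 48*w + 15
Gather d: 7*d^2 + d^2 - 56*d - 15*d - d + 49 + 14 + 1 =8*d^2 - 72*d + 64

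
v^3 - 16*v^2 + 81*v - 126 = (v - 7)*(v - 6)*(v - 3)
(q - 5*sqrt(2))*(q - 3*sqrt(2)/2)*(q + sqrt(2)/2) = q^3 - 6*sqrt(2)*q^2 + 17*q/2 + 15*sqrt(2)/2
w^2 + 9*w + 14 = (w + 2)*(w + 7)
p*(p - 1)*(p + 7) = p^3 + 6*p^2 - 7*p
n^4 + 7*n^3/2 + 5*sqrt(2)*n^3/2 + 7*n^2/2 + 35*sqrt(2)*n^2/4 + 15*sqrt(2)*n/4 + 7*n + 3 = (n + 1/2)*(n + 3)*(n + sqrt(2)/2)*(n + 2*sqrt(2))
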